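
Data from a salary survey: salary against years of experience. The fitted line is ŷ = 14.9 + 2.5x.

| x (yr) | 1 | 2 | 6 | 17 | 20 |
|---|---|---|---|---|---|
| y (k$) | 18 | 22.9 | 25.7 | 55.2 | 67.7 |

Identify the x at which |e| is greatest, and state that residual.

x=1: ŷ = 14.9 + 2.5·1 = 17.4; e = 18 − 17.4 = 0.6
x=2: ŷ = 14.9 + 2.5·2 = 19.9; e = 22.9 − 19.9 = 3
x=6: ŷ = 14.9 + 2.5·6 = 29.9; e = 25.7 − 29.9 = -4.2
x=17: ŷ = 14.9 + 2.5·17 = 57.4; e = 55.2 − 57.4 = -2.2
x=20: ŷ = 14.9 + 2.5·20 = 64.9; e = 67.7 − 64.9 = 2.8
Largest |e| is 4.2 at x = 6, residual -4.2.

x = 6, e = -4.2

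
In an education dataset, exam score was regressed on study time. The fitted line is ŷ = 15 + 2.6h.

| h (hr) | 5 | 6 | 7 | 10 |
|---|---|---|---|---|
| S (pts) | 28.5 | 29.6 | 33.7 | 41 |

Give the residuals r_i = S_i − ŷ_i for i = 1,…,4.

0.5, -1, 0.5, 0

h=5: ŷ = 15 + 2.6·5 = 28; r = 28.5 − 28 = 0.5
h=6: ŷ = 15 + 2.6·6 = 30.6; r = 29.6 − 30.6 = -1
h=7: ŷ = 15 + 2.6·7 = 33.2; r = 33.7 − 33.2 = 0.5
h=10: ŷ = 15 + 2.6·10 = 41; r = 41 − 41 = 0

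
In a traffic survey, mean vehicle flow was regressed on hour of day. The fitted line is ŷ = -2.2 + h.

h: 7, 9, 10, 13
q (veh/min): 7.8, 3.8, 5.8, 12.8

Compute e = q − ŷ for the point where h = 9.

e = -3

ŷ = -2.2 + 9 = 6.8
e = 3.8 − 6.8 = -3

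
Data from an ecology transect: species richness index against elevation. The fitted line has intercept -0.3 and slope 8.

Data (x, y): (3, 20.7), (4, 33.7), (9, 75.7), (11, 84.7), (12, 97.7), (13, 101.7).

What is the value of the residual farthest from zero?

x=3: ŷ = -0.3 + 8·3 = 23.7; e = 20.7 − 23.7 = -3
x=4: ŷ = -0.3 + 8·4 = 31.7; e = 33.7 − 31.7 = 2
x=9: ŷ = -0.3 + 8·9 = 71.7; e = 75.7 − 71.7 = 4
x=11: ŷ = -0.3 + 8·11 = 87.7; e = 84.7 − 87.7 = -3
x=12: ŷ = -0.3 + 8·12 = 95.7; e = 97.7 − 95.7 = 2
x=13: ŷ = -0.3 + 8·13 = 103.7; e = 101.7 − 103.7 = -2
Largest |e| is 4 at x = 9, residual 4.

e = 4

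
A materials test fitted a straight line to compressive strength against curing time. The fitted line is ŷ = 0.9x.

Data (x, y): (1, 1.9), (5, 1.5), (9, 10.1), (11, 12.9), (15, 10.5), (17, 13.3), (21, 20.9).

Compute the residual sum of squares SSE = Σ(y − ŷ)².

x=1: ŷ = 0.9·1 = 0.9; e = 1.9 − 0.9 = 1
x=5: ŷ = 0.9·5 = 4.5; e = 1.5 − 4.5 = -3
x=9: ŷ = 0.9·9 = 8.1; e = 10.1 − 8.1 = 2
x=11: ŷ = 0.9·11 = 9.9; e = 12.9 − 9.9 = 3
x=15: ŷ = 0.9·15 = 13.5; e = 10.5 − 13.5 = -3
x=17: ŷ = 0.9·17 = 15.3; e = 13.3 − 15.3 = -2
x=21: ŷ = 0.9·21 = 18.9; e = 20.9 − 18.9 = 2
SSE = 1 + 9 + 4 + 9 + 9 + 4 + 4 = 40

SSE = 40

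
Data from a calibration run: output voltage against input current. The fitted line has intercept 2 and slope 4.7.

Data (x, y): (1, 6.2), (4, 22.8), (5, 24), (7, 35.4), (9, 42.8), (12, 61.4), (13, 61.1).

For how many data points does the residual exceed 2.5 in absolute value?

1

x=1: ŷ = 2 + 4.7·1 = 6.7; e = 6.2 − 6.7 = -0.5
x=4: ŷ = 2 + 4.7·4 = 20.8; e = 22.8 − 20.8 = 2
x=5: ŷ = 2 + 4.7·5 = 25.5; e = 24 − 25.5 = -1.5
x=7: ŷ = 2 + 4.7·7 = 34.9; e = 35.4 − 34.9 = 0.5
x=9: ŷ = 2 + 4.7·9 = 44.3; e = 42.8 − 44.3 = -1.5
x=12: ŷ = 2 + 4.7·12 = 58.4; e = 61.4 − 58.4 = 3
x=13: ŷ = 2 + 4.7·13 = 63.1; e = 61.1 − 63.1 = -2
|e| > 2.5: x=12 (|e|=3) → 1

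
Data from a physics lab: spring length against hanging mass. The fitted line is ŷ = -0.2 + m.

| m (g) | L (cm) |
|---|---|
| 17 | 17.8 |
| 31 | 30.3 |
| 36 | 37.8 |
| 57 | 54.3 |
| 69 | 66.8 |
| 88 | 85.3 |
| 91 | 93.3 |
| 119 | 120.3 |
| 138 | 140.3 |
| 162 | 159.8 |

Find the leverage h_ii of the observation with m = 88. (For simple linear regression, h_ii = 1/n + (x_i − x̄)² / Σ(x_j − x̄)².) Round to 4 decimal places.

h = 0.1025

m̄ = (17 + 31 + 36 + 57 + 69 + 88 + 91 + 119 + 138 + 162)/10 = 80.8
Σ(m − m̄)² = 4070.44 + 2480.04 + 2007.04 + 566.44 + 139.24 + 51.84 + 104.04 + 1459.24 + 3271.84 + 6593.44 = 20743.6
h = 1/10 + (7.2)²/20743.6 = 0.1 + 0.00249908 = 0.1025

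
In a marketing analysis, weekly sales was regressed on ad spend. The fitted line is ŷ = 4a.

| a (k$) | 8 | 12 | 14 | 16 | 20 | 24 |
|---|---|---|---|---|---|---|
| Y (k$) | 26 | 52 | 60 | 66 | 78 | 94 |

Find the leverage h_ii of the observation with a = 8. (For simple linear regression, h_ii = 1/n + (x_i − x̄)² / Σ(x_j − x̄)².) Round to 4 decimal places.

h = 0.5265

ā = (8 + 12 + 14 + 16 + 20 + 24)/6 = 15.6667
Σ(a − ā)² = 58.7778 + 13.4444 + 2.77778 + 0.111111 + 18.7778 + 69.4444 = 163.333
h = 1/6 + (-7.66667)²/163.333 = 0.166667 + 0.359864 = 0.5265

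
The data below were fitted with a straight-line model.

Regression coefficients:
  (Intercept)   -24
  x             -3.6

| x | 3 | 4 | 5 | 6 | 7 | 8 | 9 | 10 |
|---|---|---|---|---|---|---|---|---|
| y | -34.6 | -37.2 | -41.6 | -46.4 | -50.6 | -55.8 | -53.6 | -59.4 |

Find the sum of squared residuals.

SSE = 21.44

x=3: ŷ = -24 − 3.6·3 = -34.8; e = -34.6 − (-34.8) = 0.2
x=4: ŷ = -24 − 3.6·4 = -38.4; e = -37.2 − (-38.4) = 1.2
x=5: ŷ = -24 − 3.6·5 = -42; e = -41.6 − (-42) = 0.4
x=6: ŷ = -24 − 3.6·6 = -45.6; e = -46.4 − (-45.6) = -0.8
x=7: ŷ = -24 − 3.6·7 = -49.2; e = -50.6 − (-49.2) = -1.4
x=8: ŷ = -24 − 3.6·8 = -52.8; e = -55.8 − (-52.8) = -3
x=9: ŷ = -24 − 3.6·9 = -56.4; e = -53.6 − (-56.4) = 2.8
x=10: ŷ = -24 − 3.6·10 = -60; e = -59.4 − (-60) = 0.6
SSE = 0.04 + 1.44 + 0.16 + 0.64 + 1.96 + 9 + 7.84 + 0.36 = 21.44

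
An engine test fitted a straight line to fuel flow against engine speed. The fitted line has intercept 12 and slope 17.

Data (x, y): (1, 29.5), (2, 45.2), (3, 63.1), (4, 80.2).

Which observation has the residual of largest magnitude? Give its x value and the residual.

x=1: ŷ = 12 + 17·1 = 29; r = 29.5 − 29 = 0.5
x=2: ŷ = 12 + 17·2 = 46; r = 45.2 − 46 = -0.8
x=3: ŷ = 12 + 17·3 = 63; r = 63.1 − 63 = 0.1
x=4: ŷ = 12 + 17·4 = 80; r = 80.2 − 80 = 0.2
Largest |r| is 0.8 at x = 2, residual -0.8.

x = 2, r = -0.8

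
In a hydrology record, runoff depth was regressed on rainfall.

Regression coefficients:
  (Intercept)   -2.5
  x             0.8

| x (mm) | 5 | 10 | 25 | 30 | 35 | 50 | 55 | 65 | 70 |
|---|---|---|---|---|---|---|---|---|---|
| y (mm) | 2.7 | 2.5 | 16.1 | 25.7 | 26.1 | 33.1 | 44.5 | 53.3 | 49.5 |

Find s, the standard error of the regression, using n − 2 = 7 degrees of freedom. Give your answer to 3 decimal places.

s = 3.570

x=5: ŷ = -2.5 + 0.8·5 = 1.5; r = 2.7 − 1.5 = 1.2
x=10: ŷ = -2.5 + 0.8·10 = 5.5; r = 2.5 − 5.5 = -3
x=25: ŷ = -2.5 + 0.8·25 = 17.5; r = 16.1 − 17.5 = -1.4
x=30: ŷ = -2.5 + 0.8·30 = 21.5; r = 25.7 − 21.5 = 4.2
x=35: ŷ = -2.5 + 0.8·35 = 25.5; r = 26.1 − 25.5 = 0.6
x=50: ŷ = -2.5 + 0.8·50 = 37.5; r = 33.1 − 37.5 = -4.4
x=55: ŷ = -2.5 + 0.8·55 = 41.5; r = 44.5 − 41.5 = 3
x=65: ŷ = -2.5 + 0.8·65 = 49.5; r = 53.3 − 49.5 = 3.8
x=70: ŷ = -2.5 + 0.8·70 = 53.5; r = 49.5 − 53.5 = -4
SSE = 1.44 + 9 + 1.96 + 17.64 + 0.36 + 19.36 + 9 + 14.44 + 16 = 89.2
s = √(89.2/7) = √12.7429 ≈ 3.570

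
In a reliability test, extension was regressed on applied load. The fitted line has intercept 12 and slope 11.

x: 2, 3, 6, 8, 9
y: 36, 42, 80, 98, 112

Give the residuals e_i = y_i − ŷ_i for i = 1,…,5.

x=2: ŷ = 12 + 11·2 = 34; e = 36 − 34 = 2
x=3: ŷ = 12 + 11·3 = 45; e = 42 − 45 = -3
x=6: ŷ = 12 + 11·6 = 78; e = 80 − 78 = 2
x=8: ŷ = 12 + 11·8 = 100; e = 98 − 100 = -2
x=9: ŷ = 12 + 11·9 = 111; e = 112 − 111 = 1

2, -3, 2, -2, 1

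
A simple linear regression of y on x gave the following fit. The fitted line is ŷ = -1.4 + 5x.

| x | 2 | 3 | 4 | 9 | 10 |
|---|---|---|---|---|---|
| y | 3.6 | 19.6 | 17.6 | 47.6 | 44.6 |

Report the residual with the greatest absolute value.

e = 6

x=2: ŷ = -1.4 + 5·2 = 8.6; e = 3.6 − 8.6 = -5
x=3: ŷ = -1.4 + 5·3 = 13.6; e = 19.6 − 13.6 = 6
x=4: ŷ = -1.4 + 5·4 = 18.6; e = 17.6 − 18.6 = -1
x=9: ŷ = -1.4 + 5·9 = 43.6; e = 47.6 − 43.6 = 4
x=10: ŷ = -1.4 + 5·10 = 48.6; e = 44.6 − 48.6 = -4
Largest |e| is 6 at x = 3, residual 6.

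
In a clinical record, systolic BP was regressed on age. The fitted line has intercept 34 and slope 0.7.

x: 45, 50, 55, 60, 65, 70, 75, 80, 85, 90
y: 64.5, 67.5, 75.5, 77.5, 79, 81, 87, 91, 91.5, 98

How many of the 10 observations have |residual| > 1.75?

x=45: ŷ = 34 + 0.7·45 = 65.5; r = 64.5 − 65.5 = -1
x=50: ŷ = 34 + 0.7·50 = 69; r = 67.5 − 69 = -1.5
x=55: ŷ = 34 + 0.7·55 = 72.5; r = 75.5 − 72.5 = 3
x=60: ŷ = 34 + 0.7·60 = 76; r = 77.5 − 76 = 1.5
x=65: ŷ = 34 + 0.7·65 = 79.5; r = 79 − 79.5 = -0.5
x=70: ŷ = 34 + 0.7·70 = 83; r = 81 − 83 = -2
x=75: ŷ = 34 + 0.7·75 = 86.5; r = 87 − 86.5 = 0.5
x=80: ŷ = 34 + 0.7·80 = 90; r = 91 − 90 = 1
x=85: ŷ = 34 + 0.7·85 = 93.5; r = 91.5 − 93.5 = -2
x=90: ŷ = 34 + 0.7·90 = 97; r = 98 − 97 = 1
|r| > 1.75: x=55 (|r|=3), x=70 (|r|=2), x=85 (|r|=2) → 3

3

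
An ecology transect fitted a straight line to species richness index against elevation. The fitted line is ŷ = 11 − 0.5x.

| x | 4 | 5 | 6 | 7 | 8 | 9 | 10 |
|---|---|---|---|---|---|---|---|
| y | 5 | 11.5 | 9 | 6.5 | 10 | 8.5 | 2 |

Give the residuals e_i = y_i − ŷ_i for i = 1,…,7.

x=4: ŷ = 11 − 0.5·4 = 9; e = 5 − 9 = -4
x=5: ŷ = 11 − 0.5·5 = 8.5; e = 11.5 − 8.5 = 3
x=6: ŷ = 11 − 0.5·6 = 8; e = 9 − 8 = 1
x=7: ŷ = 11 − 0.5·7 = 7.5; e = 6.5 − 7.5 = -1
x=8: ŷ = 11 − 0.5·8 = 7; e = 10 − 7 = 3
x=9: ŷ = 11 − 0.5·9 = 6.5; e = 8.5 − 6.5 = 2
x=10: ŷ = 11 − 0.5·10 = 6; e = 2 − 6 = -4

-4, 3, 1, -1, 3, 2, -4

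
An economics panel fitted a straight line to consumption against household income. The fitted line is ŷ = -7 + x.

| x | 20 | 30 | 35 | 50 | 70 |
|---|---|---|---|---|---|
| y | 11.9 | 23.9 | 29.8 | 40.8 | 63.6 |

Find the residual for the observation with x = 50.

ŷ = -7 + 50 = 43
r = 40.8 − 43 = -2.2

r = -2.2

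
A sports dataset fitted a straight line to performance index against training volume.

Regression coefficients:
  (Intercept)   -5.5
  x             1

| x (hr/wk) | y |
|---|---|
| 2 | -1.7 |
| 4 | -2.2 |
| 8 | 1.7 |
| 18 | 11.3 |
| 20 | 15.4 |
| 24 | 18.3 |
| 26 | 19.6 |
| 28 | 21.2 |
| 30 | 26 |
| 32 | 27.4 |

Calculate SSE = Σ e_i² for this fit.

SSE = 12.22

x=2: ŷ = -5.5 + 2 = -3.5; e = -1.7 − (-3.5) = 1.8
x=4: ŷ = -5.5 + 4 = -1.5; e = -2.2 − (-1.5) = -0.7
x=8: ŷ = -5.5 + 8 = 2.5; e = 1.7 − 2.5 = -0.8
x=18: ŷ = -5.5 + 18 = 12.5; e = 11.3 − 12.5 = -1.2
x=20: ŷ = -5.5 + 20 = 14.5; e = 15.4 − 14.5 = 0.9
x=24: ŷ = -5.5 + 24 = 18.5; e = 18.3 − 18.5 = -0.2
x=26: ŷ = -5.5 + 26 = 20.5; e = 19.6 − 20.5 = -0.9
x=28: ŷ = -5.5 + 28 = 22.5; e = 21.2 − 22.5 = -1.3
x=30: ŷ = -5.5 + 30 = 24.5; e = 26 − 24.5 = 1.5
x=32: ŷ = -5.5 + 32 = 26.5; e = 27.4 − 26.5 = 0.9
SSE = 3.24 + 0.49 + 0.64 + 1.44 + 0.81 + 0.04 + 0.81 + 1.69 + 2.25 + 0.81 = 12.22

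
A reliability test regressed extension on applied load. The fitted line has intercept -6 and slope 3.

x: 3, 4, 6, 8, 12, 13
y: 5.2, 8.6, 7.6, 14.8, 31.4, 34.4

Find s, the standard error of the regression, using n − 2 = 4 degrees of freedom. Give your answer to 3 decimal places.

s = 3.359

x=3: ŷ = -6 + 3·3 = 3; r = 5.2 − 3 = 2.2
x=4: ŷ = -6 + 3·4 = 6; r = 8.6 − 6 = 2.6
x=6: ŷ = -6 + 3·6 = 12; r = 7.6 − 12 = -4.4
x=8: ŷ = -6 + 3·8 = 18; r = 14.8 − 18 = -3.2
x=12: ŷ = -6 + 3·12 = 30; r = 31.4 − 30 = 1.4
x=13: ŷ = -6 + 3·13 = 33; r = 34.4 − 33 = 1.4
SSE = 4.84 + 6.76 + 19.36 + 10.24 + 1.96 + 1.96 = 45.12
s = √(45.12/4) = √11.28 ≈ 3.359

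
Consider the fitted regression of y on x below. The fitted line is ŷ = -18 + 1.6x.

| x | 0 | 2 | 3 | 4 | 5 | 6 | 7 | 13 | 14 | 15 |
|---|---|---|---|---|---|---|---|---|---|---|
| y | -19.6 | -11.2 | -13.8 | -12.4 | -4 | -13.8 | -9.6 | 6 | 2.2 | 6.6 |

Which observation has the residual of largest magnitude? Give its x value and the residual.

x = 5, e = 6

x=0: ŷ = -18 + 1.6·0 = -18; e = -19.6 − (-18) = -1.6
x=2: ŷ = -18 + 1.6·2 = -14.8; e = -11.2 − (-14.8) = 3.6
x=3: ŷ = -18 + 1.6·3 = -13.2; e = -13.8 − (-13.2) = -0.6
x=4: ŷ = -18 + 1.6·4 = -11.6; e = -12.4 − (-11.6) = -0.8
x=5: ŷ = -18 + 1.6·5 = -10; e = -4 − (-10) = 6
x=6: ŷ = -18 + 1.6·6 = -8.4; e = -13.8 − (-8.4) = -5.4
x=7: ŷ = -18 + 1.6·7 = -6.8; e = -9.6 − (-6.8) = -2.8
x=13: ŷ = -18 + 1.6·13 = 2.8; e = 6 − 2.8 = 3.2
x=14: ŷ = -18 + 1.6·14 = 4.4; e = 2.2 − 4.4 = -2.2
x=15: ŷ = -18 + 1.6·15 = 6; e = 6.6 − 6 = 0.6
Largest |e| is 6 at x = 5, residual 6.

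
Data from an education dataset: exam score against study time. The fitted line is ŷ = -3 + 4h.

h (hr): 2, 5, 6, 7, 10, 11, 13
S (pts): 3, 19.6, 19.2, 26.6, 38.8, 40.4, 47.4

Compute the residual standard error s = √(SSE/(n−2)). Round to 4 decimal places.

s = 2.1317

h=2: ŷ = -3 + 4·2 = 5; e = 3 − 5 = -2
h=5: ŷ = -3 + 4·5 = 17; e = 19.6 − 17 = 2.6
h=6: ŷ = -3 + 4·6 = 21; e = 19.2 − 21 = -1.8
h=7: ŷ = -3 + 4·7 = 25; e = 26.6 − 25 = 1.6
h=10: ŷ = -3 + 4·10 = 37; e = 38.8 − 37 = 1.8
h=11: ŷ = -3 + 4·11 = 41; e = 40.4 − 41 = -0.6
h=13: ŷ = -3 + 4·13 = 49; e = 47.4 − 49 = -1.6
SSE = 4 + 6.76 + 3.24 + 2.56 + 3.24 + 0.36 + 2.56 = 22.72
s = √(22.72/5) = √4.544 ≈ 2.1317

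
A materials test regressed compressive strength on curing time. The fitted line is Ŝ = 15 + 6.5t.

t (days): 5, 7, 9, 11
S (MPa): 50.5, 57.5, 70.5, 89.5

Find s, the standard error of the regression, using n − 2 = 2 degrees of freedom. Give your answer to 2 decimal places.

s = 4.24

t=5: Ŝ = 15 + 6.5·5 = 47.5; r = 50.5 − 47.5 = 3
t=7: Ŝ = 15 + 6.5·7 = 60.5; r = 57.5 − 60.5 = -3
t=9: Ŝ = 15 + 6.5·9 = 73.5; r = 70.5 − 73.5 = -3
t=11: Ŝ = 15 + 6.5·11 = 86.5; r = 89.5 − 86.5 = 3
SSE = 9 + 9 + 9 + 9 = 36
s = √(36/2) = √18 ≈ 4.24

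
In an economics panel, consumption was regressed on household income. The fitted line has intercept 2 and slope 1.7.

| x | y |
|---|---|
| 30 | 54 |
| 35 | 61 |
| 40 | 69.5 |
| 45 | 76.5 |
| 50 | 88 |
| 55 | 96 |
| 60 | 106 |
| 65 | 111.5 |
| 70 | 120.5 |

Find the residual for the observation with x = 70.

e = -0.5

ŷ = 2 + 1.7·70 = 121
e = 120.5 − 121 = -0.5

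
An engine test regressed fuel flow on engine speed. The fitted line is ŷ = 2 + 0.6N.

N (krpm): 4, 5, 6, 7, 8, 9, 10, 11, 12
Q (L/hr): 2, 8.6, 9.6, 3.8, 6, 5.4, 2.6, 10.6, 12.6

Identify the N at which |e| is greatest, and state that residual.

N=4: ŷ = 2 + 0.6·4 = 4.4; e = 2 − 4.4 = -2.4
N=5: ŷ = 2 + 0.6·5 = 5; e = 8.6 − 5 = 3.6
N=6: ŷ = 2 + 0.6·6 = 5.6; e = 9.6 − 5.6 = 4
N=7: ŷ = 2 + 0.6·7 = 6.2; e = 3.8 − 6.2 = -2.4
N=8: ŷ = 2 + 0.6·8 = 6.8; e = 6 − 6.8 = -0.8
N=9: ŷ = 2 + 0.6·9 = 7.4; e = 5.4 − 7.4 = -2
N=10: ŷ = 2 + 0.6·10 = 8; e = 2.6 − 8 = -5.4
N=11: ŷ = 2 + 0.6·11 = 8.6; e = 10.6 − 8.6 = 2
N=12: ŷ = 2 + 0.6·12 = 9.2; e = 12.6 − 9.2 = 3.4
Largest |e| is 5.4 at N = 10, residual -5.4.

N = 10, e = -5.4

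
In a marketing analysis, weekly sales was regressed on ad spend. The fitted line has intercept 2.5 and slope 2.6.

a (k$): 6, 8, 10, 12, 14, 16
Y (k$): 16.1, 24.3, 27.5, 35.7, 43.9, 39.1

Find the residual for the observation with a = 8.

r = 1

Ŷ = 2.5 + 2.6·8 = 23.3
r = 24.3 − 23.3 = 1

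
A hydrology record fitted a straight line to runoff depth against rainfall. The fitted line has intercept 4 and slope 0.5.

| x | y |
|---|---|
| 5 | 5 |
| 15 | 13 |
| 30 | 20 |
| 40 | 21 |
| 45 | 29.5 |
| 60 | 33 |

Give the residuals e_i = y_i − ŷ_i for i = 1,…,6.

-1.5, 1.5, 1, -3, 3, -1

x=5: ŷ = 4 + 0.5·5 = 6.5; e = 5 − 6.5 = -1.5
x=15: ŷ = 4 + 0.5·15 = 11.5; e = 13 − 11.5 = 1.5
x=30: ŷ = 4 + 0.5·30 = 19; e = 20 − 19 = 1
x=40: ŷ = 4 + 0.5·40 = 24; e = 21 − 24 = -3
x=45: ŷ = 4 + 0.5·45 = 26.5; e = 29.5 − 26.5 = 3
x=60: ŷ = 4 + 0.5·60 = 34; e = 33 − 34 = -1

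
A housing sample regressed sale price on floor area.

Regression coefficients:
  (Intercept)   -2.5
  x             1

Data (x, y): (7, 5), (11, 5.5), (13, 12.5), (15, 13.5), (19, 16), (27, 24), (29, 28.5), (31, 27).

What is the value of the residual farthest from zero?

x=7: ŷ = -2.5 + 7 = 4.5; r = 5 − 4.5 = 0.5
x=11: ŷ = -2.5 + 11 = 8.5; r = 5.5 − 8.5 = -3
x=13: ŷ = -2.5 + 13 = 10.5; r = 12.5 − 10.5 = 2
x=15: ŷ = -2.5 + 15 = 12.5; r = 13.5 − 12.5 = 1
x=19: ŷ = -2.5 + 19 = 16.5; r = 16 − 16.5 = -0.5
x=27: ŷ = -2.5 + 27 = 24.5; r = 24 − 24.5 = -0.5
x=29: ŷ = -2.5 + 29 = 26.5; r = 28.5 − 26.5 = 2
x=31: ŷ = -2.5 + 31 = 28.5; r = 27 − 28.5 = -1.5
Largest |r| is 3 at x = 11, residual -3.

r = -3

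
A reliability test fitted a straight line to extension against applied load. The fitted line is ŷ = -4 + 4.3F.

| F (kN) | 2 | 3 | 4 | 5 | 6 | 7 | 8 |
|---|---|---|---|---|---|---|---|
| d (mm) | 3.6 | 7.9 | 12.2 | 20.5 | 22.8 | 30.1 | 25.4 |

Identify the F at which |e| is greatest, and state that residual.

F=2: ŷ = -4 + 4.3·2 = 4.6; e = 3.6 − 4.6 = -1
F=3: ŷ = -4 + 4.3·3 = 8.9; e = 7.9 − 8.9 = -1
F=4: ŷ = -4 + 4.3·4 = 13.2; e = 12.2 − 13.2 = -1
F=5: ŷ = -4 + 4.3·5 = 17.5; e = 20.5 − 17.5 = 3
F=6: ŷ = -4 + 4.3·6 = 21.8; e = 22.8 − 21.8 = 1
F=7: ŷ = -4 + 4.3·7 = 26.1; e = 30.1 − 26.1 = 4
F=8: ŷ = -4 + 4.3·8 = 30.4; e = 25.4 − 30.4 = -5
Largest |e| is 5 at F = 8, residual -5.

F = 8, e = -5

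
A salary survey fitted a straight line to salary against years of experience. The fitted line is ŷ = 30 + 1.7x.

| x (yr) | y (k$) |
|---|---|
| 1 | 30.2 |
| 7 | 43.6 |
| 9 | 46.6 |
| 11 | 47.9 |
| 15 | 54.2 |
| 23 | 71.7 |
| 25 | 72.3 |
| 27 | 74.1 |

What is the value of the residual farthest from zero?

x=1: ŷ = 30 + 1.7·1 = 31.7; e = 30.2 − 31.7 = -1.5
x=7: ŷ = 30 + 1.7·7 = 41.9; e = 43.6 − 41.9 = 1.7
x=9: ŷ = 30 + 1.7·9 = 45.3; e = 46.6 − 45.3 = 1.3
x=11: ŷ = 30 + 1.7·11 = 48.7; e = 47.9 − 48.7 = -0.8
x=15: ŷ = 30 + 1.7·15 = 55.5; e = 54.2 − 55.5 = -1.3
x=23: ŷ = 30 + 1.7·23 = 69.1; e = 71.7 − 69.1 = 2.6
x=25: ŷ = 30 + 1.7·25 = 72.5; e = 72.3 − 72.5 = -0.2
x=27: ŷ = 30 + 1.7·27 = 75.9; e = 74.1 − 75.9 = -1.8
Largest |e| is 2.6 at x = 23, residual 2.6.

e = 2.6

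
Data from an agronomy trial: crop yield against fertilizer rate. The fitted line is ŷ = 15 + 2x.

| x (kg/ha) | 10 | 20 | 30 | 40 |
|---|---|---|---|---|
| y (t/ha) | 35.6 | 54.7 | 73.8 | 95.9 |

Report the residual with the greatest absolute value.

x=10: ŷ = 15 + 2·10 = 35; r = 35.6 − 35 = 0.6
x=20: ŷ = 15 + 2·20 = 55; r = 54.7 − 55 = -0.3
x=30: ŷ = 15 + 2·30 = 75; r = 73.8 − 75 = -1.2
x=40: ŷ = 15 + 2·40 = 95; r = 95.9 − 95 = 0.9
Largest |r| is 1.2 at x = 30, residual -1.2.

r = -1.2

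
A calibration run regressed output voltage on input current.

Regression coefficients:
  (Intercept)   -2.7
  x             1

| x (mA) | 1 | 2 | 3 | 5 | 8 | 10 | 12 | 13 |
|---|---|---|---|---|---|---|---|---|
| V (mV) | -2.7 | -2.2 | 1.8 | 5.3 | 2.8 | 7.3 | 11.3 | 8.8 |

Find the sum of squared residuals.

SSE = 27

x=1: ŷ = -2.7 + 1 = -1.7; e = -2.7 − (-1.7) = -1
x=2: ŷ = -2.7 + 2 = -0.7; e = -2.2 − (-0.7) = -1.5
x=3: ŷ = -2.7 + 3 = 0.3; e = 1.8 − 0.3 = 1.5
x=5: ŷ = -2.7 + 5 = 2.3; e = 5.3 − 2.3 = 3
x=8: ŷ = -2.7 + 8 = 5.3; e = 2.8 − 5.3 = -2.5
x=10: ŷ = -2.7 + 10 = 7.3; e = 7.3 − 7.3 = 0
x=12: ŷ = -2.7 + 12 = 9.3; e = 11.3 − 9.3 = 2
x=13: ŷ = -2.7 + 13 = 10.3; e = 8.8 − 10.3 = -1.5
SSE = 1 + 2.25 + 2.25 + 9 + 6.25 + 0 + 4 + 2.25 = 27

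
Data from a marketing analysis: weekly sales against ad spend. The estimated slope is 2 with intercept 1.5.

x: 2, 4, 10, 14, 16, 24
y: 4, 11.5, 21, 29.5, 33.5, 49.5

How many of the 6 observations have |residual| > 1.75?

1

x=2: ŷ = 1.5 + 2·2 = 5.5; e = 4 − 5.5 = -1.5
x=4: ŷ = 1.5 + 2·4 = 9.5; e = 11.5 − 9.5 = 2
x=10: ŷ = 1.5 + 2·10 = 21.5; e = 21 − 21.5 = -0.5
x=14: ŷ = 1.5 + 2·14 = 29.5; e = 29.5 − 29.5 = 0
x=16: ŷ = 1.5 + 2·16 = 33.5; e = 33.5 − 33.5 = 0
x=24: ŷ = 1.5 + 2·24 = 49.5; e = 49.5 − 49.5 = 0
|e| > 1.75: x=4 (|e|=2) → 1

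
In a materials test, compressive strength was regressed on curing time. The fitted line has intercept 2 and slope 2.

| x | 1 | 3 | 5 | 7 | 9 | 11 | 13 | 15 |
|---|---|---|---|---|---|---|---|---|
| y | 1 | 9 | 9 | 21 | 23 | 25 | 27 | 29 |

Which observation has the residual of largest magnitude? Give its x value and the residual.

x = 7, e = 5

x=1: ŷ = 2 + 2·1 = 4; e = 1 − 4 = -3
x=3: ŷ = 2 + 2·3 = 8; e = 9 − 8 = 1
x=5: ŷ = 2 + 2·5 = 12; e = 9 − 12 = -3
x=7: ŷ = 2 + 2·7 = 16; e = 21 − 16 = 5
x=9: ŷ = 2 + 2·9 = 20; e = 23 − 20 = 3
x=11: ŷ = 2 + 2·11 = 24; e = 25 − 24 = 1
x=13: ŷ = 2 + 2·13 = 28; e = 27 − 28 = -1
x=15: ŷ = 2 + 2·15 = 32; e = 29 − 32 = -3
Largest |e| is 5 at x = 7, residual 5.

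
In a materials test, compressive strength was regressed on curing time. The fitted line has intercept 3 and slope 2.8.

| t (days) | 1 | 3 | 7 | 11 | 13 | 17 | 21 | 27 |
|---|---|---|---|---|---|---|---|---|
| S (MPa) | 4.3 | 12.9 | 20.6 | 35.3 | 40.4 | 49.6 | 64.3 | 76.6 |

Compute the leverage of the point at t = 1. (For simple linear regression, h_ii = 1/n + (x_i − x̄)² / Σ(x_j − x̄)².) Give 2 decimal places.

t̄ = (1 + 3 + 7 + 11 + 13 + 17 + 21 + 27)/8 = 12.5
Σ(t − t̄)² = 132.25 + 90.25 + 30.25 + 2.25 + 0.25 + 20.25 + 72.25 + 210.25 = 558
h = 1/8 + (-11.5)²/558 = 0.125 + 0.237007 = 0.36

h = 0.36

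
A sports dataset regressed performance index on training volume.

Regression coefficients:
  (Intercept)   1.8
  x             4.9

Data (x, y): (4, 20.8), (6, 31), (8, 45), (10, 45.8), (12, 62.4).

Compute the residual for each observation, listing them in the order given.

x=4: ŷ = 1.8 + 4.9·4 = 21.4; r = 20.8 − 21.4 = -0.6
x=6: ŷ = 1.8 + 4.9·6 = 31.2; r = 31 − 31.2 = -0.2
x=8: ŷ = 1.8 + 4.9·8 = 41; r = 45 − 41 = 4
x=10: ŷ = 1.8 + 4.9·10 = 50.8; r = 45.8 − 50.8 = -5
x=12: ŷ = 1.8 + 4.9·12 = 60.6; r = 62.4 − 60.6 = 1.8

-0.6, -0.2, 4, -5, 1.8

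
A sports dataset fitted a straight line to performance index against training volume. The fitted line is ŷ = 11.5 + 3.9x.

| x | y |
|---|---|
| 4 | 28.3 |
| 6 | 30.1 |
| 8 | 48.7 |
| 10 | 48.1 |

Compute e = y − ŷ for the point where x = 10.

ŷ = 11.5 + 3.9·10 = 50.5
e = 48.1 − 50.5 = -2.4

e = -2.4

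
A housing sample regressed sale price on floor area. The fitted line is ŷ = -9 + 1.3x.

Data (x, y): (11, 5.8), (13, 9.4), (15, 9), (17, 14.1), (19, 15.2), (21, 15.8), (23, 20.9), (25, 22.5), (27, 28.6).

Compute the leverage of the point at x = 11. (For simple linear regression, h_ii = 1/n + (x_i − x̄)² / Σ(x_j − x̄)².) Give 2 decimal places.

h = 0.38

x̄ = (11 + 13 + 15 + 17 + 19 + 21 + 23 + 25 + 27)/9 = 19
Σ(x − x̄)² = 64 + 36 + 16 + 4 + 0 + 4 + 16 + 36 + 64 = 240
h = 1/9 + (-8)²/240 = 0.111111 + 0.266667 = 0.38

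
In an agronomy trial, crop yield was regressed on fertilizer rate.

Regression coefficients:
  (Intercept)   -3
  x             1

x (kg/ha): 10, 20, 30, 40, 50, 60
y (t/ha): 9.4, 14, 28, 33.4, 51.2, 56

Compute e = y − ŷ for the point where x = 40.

e = -3.6

ŷ = -3 + 40 = 37
e = 33.4 − 37 = -3.6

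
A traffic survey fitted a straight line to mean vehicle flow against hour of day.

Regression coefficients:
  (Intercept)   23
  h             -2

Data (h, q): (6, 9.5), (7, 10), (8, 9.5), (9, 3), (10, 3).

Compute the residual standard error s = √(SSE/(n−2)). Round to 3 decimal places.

s = 2.121

h=6: ŷ = 23 − 2·6 = 11; r = 9.5 − 11 = -1.5
h=7: ŷ = 23 − 2·7 = 9; r = 10 − 9 = 1
h=8: ŷ = 23 − 2·8 = 7; r = 9.5 − 7 = 2.5
h=9: ŷ = 23 − 2·9 = 5; r = 3 − 5 = -2
h=10: ŷ = 23 − 2·10 = 3; r = 3 − 3 = 0
SSE = 2.25 + 1 + 6.25 + 4 + 0 = 13.5
s = √(13.5/3) = √4.5 ≈ 2.121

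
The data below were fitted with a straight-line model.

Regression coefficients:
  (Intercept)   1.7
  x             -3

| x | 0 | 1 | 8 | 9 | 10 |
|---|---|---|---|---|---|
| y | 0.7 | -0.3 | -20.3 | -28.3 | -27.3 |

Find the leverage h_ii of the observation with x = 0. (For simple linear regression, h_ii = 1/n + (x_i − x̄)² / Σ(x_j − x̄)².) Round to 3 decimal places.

x̄ = (0 + 1 + 8 + 9 + 10)/5 = 5.6
Σ(x − x̄)² = 31.36 + 21.16 + 5.76 + 11.56 + 19.36 = 89.2
h = 1/5 + (-5.6)²/89.2 = 0.2 + 0.35157 = 0.552

h = 0.552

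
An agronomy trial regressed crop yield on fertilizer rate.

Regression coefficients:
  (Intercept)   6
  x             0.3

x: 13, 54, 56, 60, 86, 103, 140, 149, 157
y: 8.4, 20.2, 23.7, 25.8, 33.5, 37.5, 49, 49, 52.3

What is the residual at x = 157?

ŷ = 6 + 0.3·157 = 53.1
e = 52.3 − 53.1 = -0.8

e = -0.8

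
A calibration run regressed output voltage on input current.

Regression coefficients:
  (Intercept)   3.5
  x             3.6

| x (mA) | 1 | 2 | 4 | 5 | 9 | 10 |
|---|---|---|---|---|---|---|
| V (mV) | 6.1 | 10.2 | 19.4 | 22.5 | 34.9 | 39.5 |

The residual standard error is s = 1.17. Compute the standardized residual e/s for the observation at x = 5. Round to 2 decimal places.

0.85

ŷ = 3.5 + 3.6·5 = 21.5
e = 22.5 − 21.5 = 1
e/s = 1 / 1.17 = 0.85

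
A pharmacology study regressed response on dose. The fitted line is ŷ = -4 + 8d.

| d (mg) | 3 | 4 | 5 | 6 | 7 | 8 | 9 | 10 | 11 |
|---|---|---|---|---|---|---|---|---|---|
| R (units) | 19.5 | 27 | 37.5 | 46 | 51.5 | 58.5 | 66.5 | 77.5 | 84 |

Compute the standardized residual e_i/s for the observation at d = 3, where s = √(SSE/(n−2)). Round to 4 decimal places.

d=3: ŷ = -4 + 8·3 = 20; e = 19.5 − 20 = -0.5
d=4: ŷ = -4 + 8·4 = 28; e = 27 − 28 = -1
d=5: ŷ = -4 + 8·5 = 36; e = 37.5 − 36 = 1.5
d=6: ŷ = -4 + 8·6 = 44; e = 46 − 44 = 2
d=7: ŷ = -4 + 8·7 = 52; e = 51.5 − 52 = -0.5
d=8: ŷ = -4 + 8·8 = 60; e = 58.5 − 60 = -1.5
d=9: ŷ = -4 + 8·9 = 68; e = 66.5 − 68 = -1.5
d=10: ŷ = -4 + 8·10 = 76; e = 77.5 − 76 = 1.5
d=11: ŷ = -4 + 8·11 = 84; e = 84 − 84 = 0
SSE = 0.25 + 1 + 2.25 + 4 + 0.25 + 2.25 + 2.25 + 2.25 + 0 = 14.5
s = √(14.5/7) = 1.43925
e/s = -0.5 / 1.43925 = -0.3474

-0.3474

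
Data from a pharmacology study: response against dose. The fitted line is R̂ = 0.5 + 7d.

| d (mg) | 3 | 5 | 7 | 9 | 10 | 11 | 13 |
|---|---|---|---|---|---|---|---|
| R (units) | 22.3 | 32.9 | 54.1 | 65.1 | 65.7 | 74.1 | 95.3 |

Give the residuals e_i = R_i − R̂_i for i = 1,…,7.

0.8, -2.6, 4.6, 1.6, -4.8, -3.4, 3.8

d=3: R̂ = 0.5 + 7·3 = 21.5; e = 22.3 − 21.5 = 0.8
d=5: R̂ = 0.5 + 7·5 = 35.5; e = 32.9 − 35.5 = -2.6
d=7: R̂ = 0.5 + 7·7 = 49.5; e = 54.1 − 49.5 = 4.6
d=9: R̂ = 0.5 + 7·9 = 63.5; e = 65.1 − 63.5 = 1.6
d=10: R̂ = 0.5 + 7·10 = 70.5; e = 65.7 − 70.5 = -4.8
d=11: R̂ = 0.5 + 7·11 = 77.5; e = 74.1 − 77.5 = -3.4
d=13: R̂ = 0.5 + 7·13 = 91.5; e = 95.3 − 91.5 = 3.8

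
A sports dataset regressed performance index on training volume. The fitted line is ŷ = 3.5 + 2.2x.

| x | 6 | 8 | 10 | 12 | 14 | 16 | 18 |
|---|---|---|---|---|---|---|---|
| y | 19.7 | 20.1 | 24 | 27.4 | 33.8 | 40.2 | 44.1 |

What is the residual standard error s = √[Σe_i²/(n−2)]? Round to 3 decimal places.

s = 2.098

x=6: ŷ = 3.5 + 2.2·6 = 16.7; e = 19.7 − 16.7 = 3
x=8: ŷ = 3.5 + 2.2·8 = 21.1; e = 20.1 − 21.1 = -1
x=10: ŷ = 3.5 + 2.2·10 = 25.5; e = 24 − 25.5 = -1.5
x=12: ŷ = 3.5 + 2.2·12 = 29.9; e = 27.4 − 29.9 = -2.5
x=14: ŷ = 3.5 + 2.2·14 = 34.3; e = 33.8 − 34.3 = -0.5
x=16: ŷ = 3.5 + 2.2·16 = 38.7; e = 40.2 − 38.7 = 1.5
x=18: ŷ = 3.5 + 2.2·18 = 43.1; e = 44.1 − 43.1 = 1
SSE = 9 + 1 + 2.25 + 6.25 + 0.25 + 2.25 + 1 = 22
s = √(22/5) = √4.4 ≈ 2.098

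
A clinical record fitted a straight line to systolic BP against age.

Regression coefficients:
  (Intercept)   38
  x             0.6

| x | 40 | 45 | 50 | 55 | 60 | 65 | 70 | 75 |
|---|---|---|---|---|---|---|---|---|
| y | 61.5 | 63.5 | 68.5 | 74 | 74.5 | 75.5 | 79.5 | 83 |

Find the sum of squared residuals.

SSE = 14.5

x=40: ŷ = 38 + 0.6·40 = 62; r = 61.5 − 62 = -0.5
x=45: ŷ = 38 + 0.6·45 = 65; r = 63.5 − 65 = -1.5
x=50: ŷ = 38 + 0.6·50 = 68; r = 68.5 − 68 = 0.5
x=55: ŷ = 38 + 0.6·55 = 71; r = 74 − 71 = 3
x=60: ŷ = 38 + 0.6·60 = 74; r = 74.5 − 74 = 0.5
x=65: ŷ = 38 + 0.6·65 = 77; r = 75.5 − 77 = -1.5
x=70: ŷ = 38 + 0.6·70 = 80; r = 79.5 − 80 = -0.5
x=75: ŷ = 38 + 0.6·75 = 83; r = 83 − 83 = 0
SSE = 0.25 + 2.25 + 0.25 + 9 + 0.25 + 2.25 + 0.25 + 0 = 14.5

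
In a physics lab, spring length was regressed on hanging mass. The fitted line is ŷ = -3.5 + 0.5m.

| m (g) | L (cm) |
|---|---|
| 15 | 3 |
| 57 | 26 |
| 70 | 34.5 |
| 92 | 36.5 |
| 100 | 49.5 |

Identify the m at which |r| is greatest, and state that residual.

m=15: ŷ = -3.5 + 0.5·15 = 4; r = 3 − 4 = -1
m=57: ŷ = -3.5 + 0.5·57 = 25; r = 26 − 25 = 1
m=70: ŷ = -3.5 + 0.5·70 = 31.5; r = 34.5 − 31.5 = 3
m=92: ŷ = -3.5 + 0.5·92 = 42.5; r = 36.5 − 42.5 = -6
m=100: ŷ = -3.5 + 0.5·100 = 46.5; r = 49.5 − 46.5 = 3
Largest |r| is 6 at m = 92, residual -6.

m = 92, r = -6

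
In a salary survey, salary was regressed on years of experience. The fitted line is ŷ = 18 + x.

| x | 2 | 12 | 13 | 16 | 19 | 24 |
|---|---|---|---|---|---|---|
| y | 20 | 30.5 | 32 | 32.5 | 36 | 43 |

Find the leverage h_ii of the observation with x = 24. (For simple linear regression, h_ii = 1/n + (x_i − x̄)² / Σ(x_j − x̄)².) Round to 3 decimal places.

x̄ = (2 + 12 + 13 + 16 + 19 + 24)/6 = 14.3333
Σ(x − x̄)² = 152.111 + 5.44444 + 1.77778 + 2.77778 + 21.7778 + 93.4444 = 277.333
h = 1/6 + (9.66667)²/277.333 = 0.166667 + 0.336939 = 0.504

h = 0.504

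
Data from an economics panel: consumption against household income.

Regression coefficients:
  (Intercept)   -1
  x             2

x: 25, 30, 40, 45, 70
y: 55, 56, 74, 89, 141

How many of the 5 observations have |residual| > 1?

4

x=25: ŷ = -1 + 2·25 = 49; r = 55 − 49 = 6
x=30: ŷ = -1 + 2·30 = 59; r = 56 − 59 = -3
x=40: ŷ = -1 + 2·40 = 79; r = 74 − 79 = -5
x=45: ŷ = -1 + 2·45 = 89; r = 89 − 89 = 0
x=70: ŷ = -1 + 2·70 = 139; r = 141 − 139 = 2
|r| > 1: x=25 (|r|=6), x=30 (|r|=3), x=40 (|r|=5), x=70 (|r|=2) → 4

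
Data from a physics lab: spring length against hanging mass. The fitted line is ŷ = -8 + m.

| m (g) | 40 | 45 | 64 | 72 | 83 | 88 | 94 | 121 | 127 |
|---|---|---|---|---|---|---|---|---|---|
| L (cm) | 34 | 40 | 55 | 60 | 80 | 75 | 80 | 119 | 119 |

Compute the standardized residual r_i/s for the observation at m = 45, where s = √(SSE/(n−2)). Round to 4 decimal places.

m=40: ŷ = -8 + 40 = 32; r = 34 − 32 = 2
m=45: ŷ = -8 + 45 = 37; r = 40 − 37 = 3
m=64: ŷ = -8 + 64 = 56; r = 55 − 56 = -1
m=72: ŷ = -8 + 72 = 64; r = 60 − 64 = -4
m=83: ŷ = -8 + 83 = 75; r = 80 − 75 = 5
m=88: ŷ = -8 + 88 = 80; r = 75 − 80 = -5
m=94: ŷ = -8 + 94 = 86; r = 80 − 86 = -6
m=121: ŷ = -8 + 121 = 113; r = 119 − 113 = 6
m=127: ŷ = -8 + 127 = 119; r = 119 − 119 = 0
SSE = 4 + 9 + 1 + 16 + 25 + 25 + 36 + 36 + 0 = 152
s = √(152/7) = 4.65986
r/s = 3 / 4.65986 = 0.6438

0.6438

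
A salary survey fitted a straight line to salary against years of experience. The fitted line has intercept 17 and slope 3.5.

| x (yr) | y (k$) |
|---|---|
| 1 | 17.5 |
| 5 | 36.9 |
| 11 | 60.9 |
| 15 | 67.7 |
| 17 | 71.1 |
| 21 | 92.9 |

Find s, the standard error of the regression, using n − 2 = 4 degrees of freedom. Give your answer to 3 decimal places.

x=1: ŷ = 17 + 3.5·1 = 20.5; r = 17.5 − 20.5 = -3
x=5: ŷ = 17 + 3.5·5 = 34.5; r = 36.9 − 34.5 = 2.4
x=11: ŷ = 17 + 3.5·11 = 55.5; r = 60.9 − 55.5 = 5.4
x=15: ŷ = 17 + 3.5·15 = 69.5; r = 67.7 − 69.5 = -1.8
x=17: ŷ = 17 + 3.5·17 = 76.5; r = 71.1 − 76.5 = -5.4
x=21: ŷ = 17 + 3.5·21 = 90.5; r = 92.9 − 90.5 = 2.4
SSE = 9 + 5.76 + 29.16 + 3.24 + 29.16 + 5.76 = 82.08
s = √(82.08/4) = √20.52 ≈ 4.530

s = 4.530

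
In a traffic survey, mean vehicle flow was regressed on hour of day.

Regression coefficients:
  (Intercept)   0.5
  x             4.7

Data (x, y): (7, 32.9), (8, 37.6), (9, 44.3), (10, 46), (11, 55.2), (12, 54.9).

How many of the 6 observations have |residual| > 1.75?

x=7: ŷ = 0.5 + 4.7·7 = 33.4; r = 32.9 − 33.4 = -0.5
x=8: ŷ = 0.5 + 4.7·8 = 38.1; r = 37.6 − 38.1 = -0.5
x=9: ŷ = 0.5 + 4.7·9 = 42.8; r = 44.3 − 42.8 = 1.5
x=10: ŷ = 0.5 + 4.7·10 = 47.5; r = 46 − 47.5 = -1.5
x=11: ŷ = 0.5 + 4.7·11 = 52.2; r = 55.2 − 52.2 = 3
x=12: ŷ = 0.5 + 4.7·12 = 56.9; r = 54.9 − 56.9 = -2
|r| > 1.75: x=11 (|r|=3), x=12 (|r|=2) → 2

2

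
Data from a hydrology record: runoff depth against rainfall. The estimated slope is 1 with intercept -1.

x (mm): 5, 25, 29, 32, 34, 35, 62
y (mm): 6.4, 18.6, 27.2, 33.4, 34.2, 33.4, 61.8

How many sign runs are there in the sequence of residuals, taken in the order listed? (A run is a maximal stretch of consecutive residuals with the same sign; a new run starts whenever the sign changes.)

5 runs

x=5: ŷ = -1 + 5 = 4; r = 6.4 − 4 = 2.4
x=25: ŷ = -1 + 25 = 24; r = 18.6 − 24 = -5.4
x=29: ŷ = -1 + 29 = 28; r = 27.2 − 28 = -0.8
x=32: ŷ = -1 + 32 = 31; r = 33.4 − 31 = 2.4
x=34: ŷ = -1 + 34 = 33; r = 34.2 − 33 = 1.2
x=35: ŷ = -1 + 35 = 34; r = 33.4 − 34 = -0.6
x=62: ŷ = -1 + 62 = 61; r = 61.8 − 61 = 0.8
Signs: + − − + + − +
Runs: +×1, −×2, +×2, −×1, +×1 → 5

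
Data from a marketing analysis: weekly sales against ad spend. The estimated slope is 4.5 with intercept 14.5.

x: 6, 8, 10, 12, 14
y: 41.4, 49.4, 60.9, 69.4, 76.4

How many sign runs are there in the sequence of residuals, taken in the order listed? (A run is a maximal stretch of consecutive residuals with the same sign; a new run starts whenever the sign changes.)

x=6: ŷ = 14.5 + 4.5·6 = 41.5; e = 41.4 − 41.5 = -0.1
x=8: ŷ = 14.5 + 4.5·8 = 50.5; e = 49.4 − 50.5 = -1.1
x=10: ŷ = 14.5 + 4.5·10 = 59.5; e = 60.9 − 59.5 = 1.4
x=12: ŷ = 14.5 + 4.5·12 = 68.5; e = 69.4 − 68.5 = 0.9
x=14: ŷ = 14.5 + 4.5·14 = 77.5; e = 76.4 − 77.5 = -1.1
Signs: − − + + −
Runs: −×2, +×2, −×1 → 3

3 runs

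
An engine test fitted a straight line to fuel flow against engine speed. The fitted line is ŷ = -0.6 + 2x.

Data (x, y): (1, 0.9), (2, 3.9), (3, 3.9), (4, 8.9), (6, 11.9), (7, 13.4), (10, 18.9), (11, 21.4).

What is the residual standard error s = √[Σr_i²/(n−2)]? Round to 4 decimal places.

s = 0.9574

x=1: ŷ = -0.6 + 2·1 = 1.4; r = 0.9 − 1.4 = -0.5
x=2: ŷ = -0.6 + 2·2 = 3.4; r = 3.9 − 3.4 = 0.5
x=3: ŷ = -0.6 + 2·3 = 5.4; r = 3.9 − 5.4 = -1.5
x=4: ŷ = -0.6 + 2·4 = 7.4; r = 8.9 − 7.4 = 1.5
x=6: ŷ = -0.6 + 2·6 = 11.4; r = 11.9 − 11.4 = 0.5
x=7: ŷ = -0.6 + 2·7 = 13.4; r = 13.4 − 13.4 = 0
x=10: ŷ = -0.6 + 2·10 = 19.4; r = 18.9 − 19.4 = -0.5
x=11: ŷ = -0.6 + 2·11 = 21.4; r = 21.4 − 21.4 = 0
SSE = 0.25 + 0.25 + 2.25 + 2.25 + 0.25 + 0 + 0.25 + 0 = 5.5
s = √(5.5/6) = √0.916667 ≈ 0.9574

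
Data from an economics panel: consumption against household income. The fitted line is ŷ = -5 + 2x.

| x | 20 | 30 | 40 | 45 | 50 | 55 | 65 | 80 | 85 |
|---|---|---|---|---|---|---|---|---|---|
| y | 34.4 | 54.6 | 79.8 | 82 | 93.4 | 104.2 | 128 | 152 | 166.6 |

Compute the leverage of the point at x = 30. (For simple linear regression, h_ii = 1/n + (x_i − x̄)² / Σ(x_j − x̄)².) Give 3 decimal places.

x̄ = (20 + 30 + 40 + 45 + 50 + 55 + 65 + 80 + 85)/9 = 52.2222
Σ(x − x̄)² = 1038.27 + 493.827 + 149.383 + 52.1605 + 4.93827 + 7.71605 + 163.272 + 771.605 + 1074.38 = 3755.56
h = 1/9 + (-22.2222)²/3755.56 = 0.111111 + 0.131492 = 0.243

h = 0.243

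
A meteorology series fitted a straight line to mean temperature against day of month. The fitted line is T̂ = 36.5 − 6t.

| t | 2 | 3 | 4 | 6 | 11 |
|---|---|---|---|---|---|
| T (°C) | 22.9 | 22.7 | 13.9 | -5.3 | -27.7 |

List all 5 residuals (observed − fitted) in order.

t=2: T̂ = 36.5 − 6·2 = 24.5; e = 22.9 − 24.5 = -1.6
t=3: T̂ = 36.5 − 6·3 = 18.5; e = 22.7 − 18.5 = 4.2
t=4: T̂ = 36.5 − 6·4 = 12.5; e = 13.9 − 12.5 = 1.4
t=6: T̂ = 36.5 − 6·6 = 0.5; e = -5.3 − 0.5 = -5.8
t=11: T̂ = 36.5 − 6·11 = -29.5; e = -27.7 − (-29.5) = 1.8

-1.6, 4.2, 1.4, -5.8, 1.8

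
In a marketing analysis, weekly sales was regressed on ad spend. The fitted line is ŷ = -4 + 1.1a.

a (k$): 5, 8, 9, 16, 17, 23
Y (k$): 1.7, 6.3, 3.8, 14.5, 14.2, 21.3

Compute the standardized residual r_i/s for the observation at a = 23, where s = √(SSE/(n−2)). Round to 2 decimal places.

a=5: ŷ = -4 + 1.1·5 = 1.5; r = 1.7 − 1.5 = 0.2
a=8: ŷ = -4 + 1.1·8 = 4.8; r = 6.3 − 4.8 = 1.5
a=9: ŷ = -4 + 1.1·9 = 5.9; r = 3.8 − 5.9 = -2.1
a=16: ŷ = -4 + 1.1·16 = 13.6; r = 14.5 − 13.6 = 0.9
a=17: ŷ = -4 + 1.1·17 = 14.7; r = 14.2 − 14.7 = -0.5
a=23: ŷ = -4 + 1.1·23 = 21.3; r = 21.3 − 21.3 = 0
SSE = 0.04 + 2.25 + 4.41 + 0.81 + 0.25 + 0 = 7.76
s = √(7.76/4) = 1.39284
r/s = 0 / 1.39284 = 0.00

0.00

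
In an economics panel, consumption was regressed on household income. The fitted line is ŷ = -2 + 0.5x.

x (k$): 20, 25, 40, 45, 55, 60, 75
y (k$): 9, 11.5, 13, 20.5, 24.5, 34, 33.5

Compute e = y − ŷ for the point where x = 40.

ŷ = -2 + 0.5·40 = 18
e = 13 − 18 = -5

e = -5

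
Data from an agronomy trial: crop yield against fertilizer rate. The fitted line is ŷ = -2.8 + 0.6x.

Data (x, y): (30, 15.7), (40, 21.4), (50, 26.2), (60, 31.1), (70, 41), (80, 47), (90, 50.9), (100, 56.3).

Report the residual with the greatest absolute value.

x=30: ŷ = -2.8 + 0.6·30 = 15.2; r = 15.7 − 15.2 = 0.5
x=40: ŷ = -2.8 + 0.6·40 = 21.2; r = 21.4 − 21.2 = 0.2
x=50: ŷ = -2.8 + 0.6·50 = 27.2; r = 26.2 − 27.2 = -1
x=60: ŷ = -2.8 + 0.6·60 = 33.2; r = 31.1 − 33.2 = -2.1
x=70: ŷ = -2.8 + 0.6·70 = 39.2; r = 41 − 39.2 = 1.8
x=80: ŷ = -2.8 + 0.6·80 = 45.2; r = 47 − 45.2 = 1.8
x=90: ŷ = -2.8 + 0.6·90 = 51.2; r = 50.9 − 51.2 = -0.3
x=100: ŷ = -2.8 + 0.6·100 = 57.2; r = 56.3 − 57.2 = -0.9
Largest |r| is 2.1 at x = 60, residual -2.1.

r = -2.1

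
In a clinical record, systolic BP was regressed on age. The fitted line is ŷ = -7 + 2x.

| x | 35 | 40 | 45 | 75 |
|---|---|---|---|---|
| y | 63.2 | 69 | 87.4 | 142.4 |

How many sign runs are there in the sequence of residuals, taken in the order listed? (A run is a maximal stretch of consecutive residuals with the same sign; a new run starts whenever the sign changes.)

4 runs

x=35: ŷ = -7 + 2·35 = 63; e = 63.2 − 63 = 0.2
x=40: ŷ = -7 + 2·40 = 73; e = 69 − 73 = -4
x=45: ŷ = -7 + 2·45 = 83; e = 87.4 − 83 = 4.4
x=75: ŷ = -7 + 2·75 = 143; e = 142.4 − 143 = -0.6
Signs: + − + −
Runs: +×1, −×1, +×1, −×1 → 4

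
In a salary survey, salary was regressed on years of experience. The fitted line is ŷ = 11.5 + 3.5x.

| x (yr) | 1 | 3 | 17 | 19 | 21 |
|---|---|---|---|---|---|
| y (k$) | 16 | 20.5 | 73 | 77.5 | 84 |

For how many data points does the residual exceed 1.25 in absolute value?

x=1: ŷ = 11.5 + 3.5·1 = 15; r = 16 − 15 = 1
x=3: ŷ = 11.5 + 3.5·3 = 22; r = 20.5 − 22 = -1.5
x=17: ŷ = 11.5 + 3.5·17 = 71; r = 73 − 71 = 2
x=19: ŷ = 11.5 + 3.5·19 = 78; r = 77.5 − 78 = -0.5
x=21: ŷ = 11.5 + 3.5·21 = 85; r = 84 − 85 = -1
|r| > 1.25: x=3 (|r|=1.5), x=17 (|r|=2) → 2

2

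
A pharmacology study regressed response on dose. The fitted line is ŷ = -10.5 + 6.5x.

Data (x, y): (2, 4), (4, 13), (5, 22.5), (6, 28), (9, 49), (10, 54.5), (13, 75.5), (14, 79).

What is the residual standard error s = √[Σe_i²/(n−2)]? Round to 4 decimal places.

s = 1.5546

x=2: ŷ = -10.5 + 6.5·2 = 2.5; e = 4 − 2.5 = 1.5
x=4: ŷ = -10.5 + 6.5·4 = 15.5; e = 13 − 15.5 = -2.5
x=5: ŷ = -10.5 + 6.5·5 = 22; e = 22.5 − 22 = 0.5
x=6: ŷ = -10.5 + 6.5·6 = 28.5; e = 28 − 28.5 = -0.5
x=9: ŷ = -10.5 + 6.5·9 = 48; e = 49 − 48 = 1
x=10: ŷ = -10.5 + 6.5·10 = 54.5; e = 54.5 − 54.5 = 0
x=13: ŷ = -10.5 + 6.5·13 = 74; e = 75.5 − 74 = 1.5
x=14: ŷ = -10.5 + 6.5·14 = 80.5; e = 79 − 80.5 = -1.5
SSE = 2.25 + 6.25 + 0.25 + 0.25 + 1 + 0 + 2.25 + 2.25 = 14.5
s = √(14.5/6) = √2.41667 ≈ 1.5546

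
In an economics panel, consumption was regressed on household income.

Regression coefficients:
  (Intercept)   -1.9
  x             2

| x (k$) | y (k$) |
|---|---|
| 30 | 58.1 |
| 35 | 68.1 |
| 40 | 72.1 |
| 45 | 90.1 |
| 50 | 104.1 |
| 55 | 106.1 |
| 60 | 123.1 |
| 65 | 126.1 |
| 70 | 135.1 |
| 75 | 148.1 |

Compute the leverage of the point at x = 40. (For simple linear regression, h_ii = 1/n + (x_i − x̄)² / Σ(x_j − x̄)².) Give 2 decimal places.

x̄ = (30 + 35 + 40 + 45 + 50 + 55 + 60 + 65 + 70 + 75)/10 = 52.5
Σ(x − x̄)² = 506.25 + 306.25 + 156.25 + 56.25 + 6.25 + 6.25 + 56.25 + 156.25 + 306.25 + 506.25 = 2062.5
h = 1/10 + (-12.5)²/2062.5 = 0.1 + 0.0757576 = 0.18

h = 0.18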